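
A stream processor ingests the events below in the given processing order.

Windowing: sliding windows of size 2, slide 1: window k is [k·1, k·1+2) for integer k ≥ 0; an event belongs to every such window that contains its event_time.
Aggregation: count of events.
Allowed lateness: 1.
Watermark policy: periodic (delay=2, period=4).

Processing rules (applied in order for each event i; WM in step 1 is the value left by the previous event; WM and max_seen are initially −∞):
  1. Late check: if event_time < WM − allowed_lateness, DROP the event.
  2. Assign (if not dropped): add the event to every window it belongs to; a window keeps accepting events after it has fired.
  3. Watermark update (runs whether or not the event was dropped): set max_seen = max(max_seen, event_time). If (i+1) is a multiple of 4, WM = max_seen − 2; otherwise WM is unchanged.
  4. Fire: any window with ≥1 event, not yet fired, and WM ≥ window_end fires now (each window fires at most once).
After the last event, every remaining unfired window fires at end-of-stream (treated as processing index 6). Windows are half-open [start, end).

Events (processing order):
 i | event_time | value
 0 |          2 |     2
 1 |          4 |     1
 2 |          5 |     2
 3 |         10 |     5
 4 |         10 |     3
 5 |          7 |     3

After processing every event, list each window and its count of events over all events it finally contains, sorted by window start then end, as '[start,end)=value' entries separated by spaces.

[1,3)=1 [2,4)=1 [3,5)=1 [4,6)=2 [5,7)=1 [6,8)=1 [7,9)=1 [9,11)=2 [10,12)=2

i=0 t=2 v=2: → [2,4),[1,3); WM=−∞
i=1 t=4 v=1: → [4,6),[3,5); WM=−∞
i=2 t=5 v=2: → [5,7),[4,6); WM=−∞
i=3 t=10 v=5: → [10,12),[9,11); WM=8; [1,3) fires=1 [2,4) fires=1 [3,5) fires=1 [4,6) fires=2 [5,7) fires=1
i=4 t=10 v=3: → [10,12),[9,11); WM=8
i=5 t=7 v=3: → [7,9),[6,8); WM=8; [6,8) fires=1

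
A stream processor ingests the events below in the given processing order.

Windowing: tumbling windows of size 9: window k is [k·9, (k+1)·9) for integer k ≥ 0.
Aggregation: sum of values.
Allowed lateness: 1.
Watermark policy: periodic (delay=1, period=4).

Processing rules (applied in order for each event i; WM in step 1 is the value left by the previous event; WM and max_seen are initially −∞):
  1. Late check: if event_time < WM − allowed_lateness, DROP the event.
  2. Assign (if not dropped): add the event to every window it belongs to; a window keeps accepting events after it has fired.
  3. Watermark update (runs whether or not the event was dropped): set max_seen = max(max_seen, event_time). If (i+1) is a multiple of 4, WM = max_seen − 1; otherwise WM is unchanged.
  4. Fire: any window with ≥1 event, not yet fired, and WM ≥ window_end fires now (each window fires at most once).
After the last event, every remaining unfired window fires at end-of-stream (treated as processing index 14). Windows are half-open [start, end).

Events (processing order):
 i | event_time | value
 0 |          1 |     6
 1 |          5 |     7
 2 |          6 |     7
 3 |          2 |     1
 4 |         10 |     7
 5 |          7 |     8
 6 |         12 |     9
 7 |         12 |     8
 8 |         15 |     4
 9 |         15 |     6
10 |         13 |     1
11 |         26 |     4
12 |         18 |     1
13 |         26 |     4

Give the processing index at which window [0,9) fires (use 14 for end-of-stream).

i=0 t=1 v=6: → [0,9); WM=−∞
i=1 t=5 v=7: → [0,9); WM=−∞
i=2 t=6 v=7: → [0,9); WM=−∞
i=3 t=2 v=1: → [0,9); WM=5
i=4 t=10 v=7: → [9,18); WM=5
i=5 t=7 v=8: → [0,9); WM=5
i=6 t=12 v=9: → [9,18); WM=5
i=7 t=12 v=8: → [9,18); WM=11; [0,9) fires=29
i=8 t=15 v=4: → [9,18); WM=11
i=9 t=15 v=6: → [9,18); WM=11
i=10 t=13 v=1: → [9,18); WM=11
i=11 t=26 v=4: → [18,27); WM=25; [9,18) fires=35
i=12 t=18 v=1: DROP (t<25-1); WM=25
i=13 t=26 v=4: → [18,27); WM=25

7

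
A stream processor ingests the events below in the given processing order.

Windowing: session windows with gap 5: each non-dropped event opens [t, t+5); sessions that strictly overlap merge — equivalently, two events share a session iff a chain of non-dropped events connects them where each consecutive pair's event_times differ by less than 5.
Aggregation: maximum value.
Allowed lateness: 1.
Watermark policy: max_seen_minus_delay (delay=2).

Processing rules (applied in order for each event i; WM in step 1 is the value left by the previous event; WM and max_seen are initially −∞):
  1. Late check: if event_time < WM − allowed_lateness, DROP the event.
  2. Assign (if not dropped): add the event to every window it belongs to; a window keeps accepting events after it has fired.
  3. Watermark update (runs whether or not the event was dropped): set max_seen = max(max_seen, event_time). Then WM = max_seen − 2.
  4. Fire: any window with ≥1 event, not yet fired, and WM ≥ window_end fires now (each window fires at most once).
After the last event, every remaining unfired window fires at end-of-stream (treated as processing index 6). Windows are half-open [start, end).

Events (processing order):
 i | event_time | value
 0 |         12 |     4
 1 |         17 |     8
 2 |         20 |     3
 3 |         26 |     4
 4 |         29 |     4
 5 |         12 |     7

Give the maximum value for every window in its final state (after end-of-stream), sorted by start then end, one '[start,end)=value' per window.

i=0 t=12 v=4: → [12,17); WM=10
i=1 t=17 v=8: → [17,22); WM=15
i=2 t=20 v=3: → [17,25); WM=18
i=3 t=26 v=4: → [26,31); WM=24
i=4 t=29 v=4: → [26,34); WM=27
i=5 t=12 v=7: DROP (t<27-1); WM=27

[12,17)=4 [17,25)=8 [26,34)=4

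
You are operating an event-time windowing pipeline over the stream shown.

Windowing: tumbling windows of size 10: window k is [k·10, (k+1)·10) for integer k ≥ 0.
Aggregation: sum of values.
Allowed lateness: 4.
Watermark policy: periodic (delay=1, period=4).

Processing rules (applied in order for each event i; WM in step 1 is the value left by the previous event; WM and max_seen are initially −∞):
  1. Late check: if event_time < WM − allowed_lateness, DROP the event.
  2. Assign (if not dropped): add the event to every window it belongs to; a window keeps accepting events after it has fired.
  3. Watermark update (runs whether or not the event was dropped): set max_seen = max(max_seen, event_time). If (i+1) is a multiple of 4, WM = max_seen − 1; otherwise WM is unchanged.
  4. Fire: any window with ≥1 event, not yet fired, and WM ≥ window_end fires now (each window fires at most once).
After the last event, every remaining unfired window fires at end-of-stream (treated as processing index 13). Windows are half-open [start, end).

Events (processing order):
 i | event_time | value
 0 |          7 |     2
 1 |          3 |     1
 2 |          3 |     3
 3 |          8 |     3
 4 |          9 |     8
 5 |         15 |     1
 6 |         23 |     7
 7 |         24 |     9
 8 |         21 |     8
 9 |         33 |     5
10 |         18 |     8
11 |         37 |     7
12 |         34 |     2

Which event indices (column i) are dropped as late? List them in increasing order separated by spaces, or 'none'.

10

i=0 t=7 v=2: → [0,10); WM=−∞
i=1 t=3 v=1: → [0,10); WM=−∞
i=2 t=3 v=3: → [0,10); WM=−∞
i=3 t=8 v=3: → [0,10); WM=7
i=4 t=9 v=8: → [0,10); WM=7
i=5 t=15 v=1: → [10,20); WM=7
i=6 t=23 v=7: → [20,30); WM=7
i=7 t=24 v=9: → [20,30); WM=23; [0,10) fires=17 [10,20) fires=1
i=8 t=21 v=8: → [20,30); WM=23
i=9 t=33 v=5: → [30,40); WM=23
i=10 t=18 v=8: DROP (t<23-4); WM=23
i=11 t=37 v=7: → [30,40); WM=36; [20,30) fires=24
i=12 t=34 v=2: → [30,40); WM=36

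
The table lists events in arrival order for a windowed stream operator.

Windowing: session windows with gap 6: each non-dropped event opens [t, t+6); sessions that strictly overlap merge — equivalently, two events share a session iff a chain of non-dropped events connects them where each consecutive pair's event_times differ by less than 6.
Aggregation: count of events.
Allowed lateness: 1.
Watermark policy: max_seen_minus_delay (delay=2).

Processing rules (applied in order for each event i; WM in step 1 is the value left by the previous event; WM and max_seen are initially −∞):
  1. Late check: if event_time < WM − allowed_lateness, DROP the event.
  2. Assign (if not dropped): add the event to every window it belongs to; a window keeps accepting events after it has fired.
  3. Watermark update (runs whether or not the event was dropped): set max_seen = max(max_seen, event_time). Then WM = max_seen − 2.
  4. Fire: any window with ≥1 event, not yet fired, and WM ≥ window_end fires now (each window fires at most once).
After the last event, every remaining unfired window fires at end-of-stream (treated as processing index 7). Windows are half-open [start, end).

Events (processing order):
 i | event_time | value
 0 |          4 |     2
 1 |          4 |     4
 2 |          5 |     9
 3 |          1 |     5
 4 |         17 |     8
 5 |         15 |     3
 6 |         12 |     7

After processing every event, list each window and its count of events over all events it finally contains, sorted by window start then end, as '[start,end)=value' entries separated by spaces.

i=0 t=4 v=2: → [4,10); WM=2
i=1 t=4 v=4: → [4,10); WM=2
i=2 t=5 v=9: → [4,11); WM=3
i=3 t=1 v=5: DROP (t<3-1); WM=3
i=4 t=17 v=8: → [17,23); WM=15
i=5 t=15 v=3: → [15,23); WM=15
i=6 t=12 v=7: DROP (t<15-1); WM=15

[4,11)=3 [15,23)=2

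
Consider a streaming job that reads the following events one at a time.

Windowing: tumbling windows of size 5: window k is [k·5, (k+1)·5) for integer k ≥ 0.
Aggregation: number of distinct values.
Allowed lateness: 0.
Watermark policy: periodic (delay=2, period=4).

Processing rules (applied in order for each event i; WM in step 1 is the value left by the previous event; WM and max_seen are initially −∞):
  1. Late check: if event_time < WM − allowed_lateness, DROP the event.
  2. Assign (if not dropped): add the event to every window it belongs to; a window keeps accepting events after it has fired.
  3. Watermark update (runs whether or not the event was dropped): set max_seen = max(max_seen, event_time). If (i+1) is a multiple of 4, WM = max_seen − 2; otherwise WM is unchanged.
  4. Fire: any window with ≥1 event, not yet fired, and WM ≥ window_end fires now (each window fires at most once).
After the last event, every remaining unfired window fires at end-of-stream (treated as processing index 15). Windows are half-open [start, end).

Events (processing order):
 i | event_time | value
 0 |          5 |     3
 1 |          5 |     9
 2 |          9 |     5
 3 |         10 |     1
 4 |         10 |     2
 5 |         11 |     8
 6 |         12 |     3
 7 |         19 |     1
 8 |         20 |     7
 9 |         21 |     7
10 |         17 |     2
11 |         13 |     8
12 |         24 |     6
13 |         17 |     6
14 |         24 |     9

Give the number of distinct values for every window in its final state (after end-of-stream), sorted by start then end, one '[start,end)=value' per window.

i=0 t=5 v=3: → [5,10); WM=−∞
i=1 t=5 v=9: → [5,10); WM=−∞
i=2 t=9 v=5: → [5,10); WM=−∞
i=3 t=10 v=1: → [10,15); WM=8
i=4 t=10 v=2: → [10,15); WM=8
i=5 t=11 v=8: → [10,15); WM=8
i=6 t=12 v=3: → [10,15); WM=8
i=7 t=19 v=1: → [15,20); WM=17; [5,10) fires=3 [10,15) fires=4
i=8 t=20 v=7: → [20,25); WM=17
i=9 t=21 v=7: → [20,25); WM=17
i=10 t=17 v=2: → [15,20); WM=17
i=11 t=13 v=8: DROP (t<17-0); WM=19
i=12 t=24 v=6: → [20,25); WM=19
i=13 t=17 v=6: DROP (t<19-0); WM=19
i=14 t=24 v=9: → [20,25); WM=19

[5,10)=3 [10,15)=4 [15,20)=2 [20,25)=3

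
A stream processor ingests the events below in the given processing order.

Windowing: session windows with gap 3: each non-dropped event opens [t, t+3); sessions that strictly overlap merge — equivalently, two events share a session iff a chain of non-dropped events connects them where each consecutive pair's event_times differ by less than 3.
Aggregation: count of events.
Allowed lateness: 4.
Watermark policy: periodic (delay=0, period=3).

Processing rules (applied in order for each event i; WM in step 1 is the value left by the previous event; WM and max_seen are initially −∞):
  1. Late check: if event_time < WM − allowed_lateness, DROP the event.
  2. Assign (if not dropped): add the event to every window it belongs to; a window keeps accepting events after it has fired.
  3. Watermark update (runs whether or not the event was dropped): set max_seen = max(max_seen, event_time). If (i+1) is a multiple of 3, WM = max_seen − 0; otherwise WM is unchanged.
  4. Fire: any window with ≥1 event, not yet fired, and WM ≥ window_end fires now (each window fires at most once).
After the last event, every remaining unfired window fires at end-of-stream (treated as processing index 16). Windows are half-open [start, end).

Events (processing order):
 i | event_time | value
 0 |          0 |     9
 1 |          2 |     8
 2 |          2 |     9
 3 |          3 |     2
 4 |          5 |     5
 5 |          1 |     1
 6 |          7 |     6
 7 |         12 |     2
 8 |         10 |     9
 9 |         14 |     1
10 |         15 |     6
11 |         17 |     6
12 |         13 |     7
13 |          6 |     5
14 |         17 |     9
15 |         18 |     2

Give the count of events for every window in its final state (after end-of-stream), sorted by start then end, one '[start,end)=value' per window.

[0,10)=7 [10,21)=8

i=0 t=0 v=9: → [0,3); WM=−∞
i=1 t=2 v=8: → [0,5); WM=−∞
i=2 t=2 v=9: → [0,5); WM=2
i=3 t=3 v=2: → [0,6); WM=2
i=4 t=5 v=5: → [0,8); WM=2
i=5 t=1 v=1: → [0,8); WM=5
i=6 t=7 v=6: → [0,10); WM=5
i=7 t=12 v=2: → [12,15); WM=5
i=8 t=10 v=9: → [10,15); WM=12
i=9 t=14 v=1: → [10,17); WM=12
i=10 t=15 v=6: → [10,18); WM=12
i=11 t=17 v=6: → [10,20); WM=17
i=12 t=13 v=7: → [10,20); WM=17
i=13 t=6 v=5: DROP (t<17-4); WM=17
i=14 t=17 v=9: → [10,20); WM=17
i=15 t=18 v=2: → [10,21); WM=17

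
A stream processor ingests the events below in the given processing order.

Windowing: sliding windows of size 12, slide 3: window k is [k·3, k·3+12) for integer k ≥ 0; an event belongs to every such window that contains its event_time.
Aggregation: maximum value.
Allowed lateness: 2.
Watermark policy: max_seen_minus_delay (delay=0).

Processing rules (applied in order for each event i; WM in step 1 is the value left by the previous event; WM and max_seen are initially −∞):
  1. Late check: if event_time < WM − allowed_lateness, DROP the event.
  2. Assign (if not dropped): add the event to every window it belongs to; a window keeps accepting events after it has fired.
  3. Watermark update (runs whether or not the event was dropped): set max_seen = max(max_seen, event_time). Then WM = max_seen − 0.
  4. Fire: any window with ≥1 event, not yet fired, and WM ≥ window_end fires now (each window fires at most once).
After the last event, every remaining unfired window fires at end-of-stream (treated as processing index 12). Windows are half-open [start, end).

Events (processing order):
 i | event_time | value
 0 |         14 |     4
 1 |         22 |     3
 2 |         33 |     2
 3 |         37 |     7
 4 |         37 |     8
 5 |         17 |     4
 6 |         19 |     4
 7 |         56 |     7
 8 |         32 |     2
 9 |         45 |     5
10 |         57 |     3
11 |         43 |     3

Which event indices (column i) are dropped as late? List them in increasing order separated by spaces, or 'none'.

5 6 8 9 11

i=0 t=14 v=4: → [12,24),[9,21),[6,18),[3,15); WM=14
i=1 t=22 v=3: → [21,33),[18,30),[15,27),[12,24); WM=22; [3,15) fires=4 [6,18) fires=4 [9,21) fires=4
i=2 t=33 v=2: → [33,45),[30,42),[27,39),[24,36); WM=33; [12,24) fires=4 [15,27) fires=3 [18,30) fires=3 [21,33) fires=3
i=3 t=37 v=7: → [36,48),[33,45),[30,42),[27,39); WM=37; [24,36) fires=2
i=4 t=37 v=8: → [36,48),[33,45),[30,42),[27,39); WM=37
i=5 t=17 v=4: DROP (t<37-2); WM=37
i=6 t=19 v=4: DROP (t<37-2); WM=37
i=7 t=56 v=7: → [54,66),[51,63),[48,60),[45,57); WM=56; [27,39) fires=8 [30,42) fires=8 [33,45) fires=8 [36,48) fires=8
i=8 t=32 v=2: DROP (t<56-2); WM=56
i=9 t=45 v=5: DROP (t<56-2); WM=56
i=10 t=57 v=3: → [57,69),[54,66),[51,63),[48,60); WM=57; [45,57) fires=7
i=11 t=43 v=3: DROP (t<57-2); WM=57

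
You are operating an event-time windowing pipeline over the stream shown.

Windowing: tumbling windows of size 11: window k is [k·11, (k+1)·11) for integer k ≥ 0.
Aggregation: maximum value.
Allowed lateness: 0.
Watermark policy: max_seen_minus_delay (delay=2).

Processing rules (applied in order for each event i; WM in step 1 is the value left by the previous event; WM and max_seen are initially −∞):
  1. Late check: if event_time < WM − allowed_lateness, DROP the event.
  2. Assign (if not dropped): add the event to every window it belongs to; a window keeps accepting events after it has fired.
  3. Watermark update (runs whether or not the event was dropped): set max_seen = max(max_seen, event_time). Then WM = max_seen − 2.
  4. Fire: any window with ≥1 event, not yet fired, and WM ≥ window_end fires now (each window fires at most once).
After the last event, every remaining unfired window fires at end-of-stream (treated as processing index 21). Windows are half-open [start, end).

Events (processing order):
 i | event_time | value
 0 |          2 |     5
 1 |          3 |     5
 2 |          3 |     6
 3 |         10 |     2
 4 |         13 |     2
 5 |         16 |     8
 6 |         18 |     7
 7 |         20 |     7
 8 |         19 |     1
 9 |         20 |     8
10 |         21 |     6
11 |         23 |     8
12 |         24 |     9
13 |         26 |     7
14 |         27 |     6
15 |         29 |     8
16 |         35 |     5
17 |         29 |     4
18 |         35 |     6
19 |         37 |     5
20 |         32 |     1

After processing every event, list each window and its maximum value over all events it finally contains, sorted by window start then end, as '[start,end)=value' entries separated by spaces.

[0,11)=6 [11,22)=8 [22,33)=9 [33,44)=6

i=0 t=2 v=5: → [0,11); WM=0
i=1 t=3 v=5: → [0,11); WM=1
i=2 t=3 v=6: → [0,11); WM=1
i=3 t=10 v=2: → [0,11); WM=8
i=4 t=13 v=2: → [11,22); WM=11; [0,11) fires=6
i=5 t=16 v=8: → [11,22); WM=14
i=6 t=18 v=7: → [11,22); WM=16
i=7 t=20 v=7: → [11,22); WM=18
i=8 t=19 v=1: → [11,22); WM=18
i=9 t=20 v=8: → [11,22); WM=18
i=10 t=21 v=6: → [11,22); WM=19
i=11 t=23 v=8: → [22,33); WM=21
i=12 t=24 v=9: → [22,33); WM=22; [11,22) fires=8
i=13 t=26 v=7: → [22,33); WM=24
i=14 t=27 v=6: → [22,33); WM=25
i=15 t=29 v=8: → [22,33); WM=27
i=16 t=35 v=5: → [33,44); WM=33; [22,33) fires=9
i=17 t=29 v=4: DROP (t<33-0); WM=33
i=18 t=35 v=6: → [33,44); WM=33
i=19 t=37 v=5: → [33,44); WM=35
i=20 t=32 v=1: DROP (t<35-0); WM=35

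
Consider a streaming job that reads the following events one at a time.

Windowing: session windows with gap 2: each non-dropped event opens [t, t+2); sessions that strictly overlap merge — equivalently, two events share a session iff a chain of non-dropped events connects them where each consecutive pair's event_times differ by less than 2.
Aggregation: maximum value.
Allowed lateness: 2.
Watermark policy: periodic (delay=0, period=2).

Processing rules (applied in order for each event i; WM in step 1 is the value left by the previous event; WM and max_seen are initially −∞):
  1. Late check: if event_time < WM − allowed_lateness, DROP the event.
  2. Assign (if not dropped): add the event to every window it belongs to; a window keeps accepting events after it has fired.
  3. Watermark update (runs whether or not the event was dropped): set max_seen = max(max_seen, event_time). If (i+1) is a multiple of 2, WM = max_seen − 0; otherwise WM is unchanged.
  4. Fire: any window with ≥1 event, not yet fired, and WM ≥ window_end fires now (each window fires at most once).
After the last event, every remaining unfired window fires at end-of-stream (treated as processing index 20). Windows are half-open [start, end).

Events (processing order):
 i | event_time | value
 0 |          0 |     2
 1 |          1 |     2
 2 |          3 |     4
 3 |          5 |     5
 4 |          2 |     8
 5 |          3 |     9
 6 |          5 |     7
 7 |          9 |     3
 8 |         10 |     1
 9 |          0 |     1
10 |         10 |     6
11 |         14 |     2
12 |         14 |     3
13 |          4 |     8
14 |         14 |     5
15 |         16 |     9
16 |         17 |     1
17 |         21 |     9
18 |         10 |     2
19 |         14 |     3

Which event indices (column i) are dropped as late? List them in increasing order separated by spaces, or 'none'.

i=0 t=0 v=2: → [0,2); WM=−∞
i=1 t=1 v=2: → [0,3); WM=1
i=2 t=3 v=4: → [3,5); WM=1
i=3 t=5 v=5: → [5,7); WM=5
i=4 t=2 v=8: DROP (t<5-2); WM=5
i=5 t=3 v=9: → [3,5); WM=5
i=6 t=5 v=7: → [5,7); WM=5
i=7 t=9 v=3: → [9,11); WM=9
i=8 t=10 v=1: → [9,12); WM=9
i=9 t=0 v=1: DROP (t<9-2); WM=10
i=10 t=10 v=6: → [9,12); WM=10
i=11 t=14 v=2: → [14,16); WM=14
i=12 t=14 v=3: → [14,16); WM=14
i=13 t=4 v=8: DROP (t<14-2); WM=14
i=14 t=14 v=5: → [14,16); WM=14
i=15 t=16 v=9: → [16,18); WM=16
i=16 t=17 v=1: → [16,19); WM=16
i=17 t=21 v=9: → [21,23); WM=21
i=18 t=10 v=2: DROP (t<21-2); WM=21
i=19 t=14 v=3: DROP (t<21-2); WM=21

4 9 13 18 19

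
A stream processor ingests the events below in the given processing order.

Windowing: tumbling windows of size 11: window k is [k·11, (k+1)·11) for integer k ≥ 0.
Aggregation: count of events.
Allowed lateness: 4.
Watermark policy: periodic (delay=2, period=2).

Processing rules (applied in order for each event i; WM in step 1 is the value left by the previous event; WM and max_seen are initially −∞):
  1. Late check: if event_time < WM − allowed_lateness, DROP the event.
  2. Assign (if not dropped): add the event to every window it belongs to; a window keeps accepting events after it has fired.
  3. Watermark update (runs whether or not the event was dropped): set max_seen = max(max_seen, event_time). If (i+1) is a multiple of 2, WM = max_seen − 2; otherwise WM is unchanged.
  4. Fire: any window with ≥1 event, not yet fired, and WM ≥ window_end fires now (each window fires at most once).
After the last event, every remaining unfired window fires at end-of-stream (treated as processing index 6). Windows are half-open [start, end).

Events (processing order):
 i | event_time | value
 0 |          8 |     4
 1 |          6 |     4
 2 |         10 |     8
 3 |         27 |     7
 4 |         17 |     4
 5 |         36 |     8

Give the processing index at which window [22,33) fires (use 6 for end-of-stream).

i=0 t=8 v=4: → [0,11); WM=−∞
i=1 t=6 v=4: → [0,11); WM=6
i=2 t=10 v=8: → [0,11); WM=6
i=3 t=27 v=7: → [22,33); WM=25; [0,11) fires=3
i=4 t=17 v=4: DROP (t<25-4); WM=25
i=5 t=36 v=8: → [33,44); WM=34; [22,33) fires=1

5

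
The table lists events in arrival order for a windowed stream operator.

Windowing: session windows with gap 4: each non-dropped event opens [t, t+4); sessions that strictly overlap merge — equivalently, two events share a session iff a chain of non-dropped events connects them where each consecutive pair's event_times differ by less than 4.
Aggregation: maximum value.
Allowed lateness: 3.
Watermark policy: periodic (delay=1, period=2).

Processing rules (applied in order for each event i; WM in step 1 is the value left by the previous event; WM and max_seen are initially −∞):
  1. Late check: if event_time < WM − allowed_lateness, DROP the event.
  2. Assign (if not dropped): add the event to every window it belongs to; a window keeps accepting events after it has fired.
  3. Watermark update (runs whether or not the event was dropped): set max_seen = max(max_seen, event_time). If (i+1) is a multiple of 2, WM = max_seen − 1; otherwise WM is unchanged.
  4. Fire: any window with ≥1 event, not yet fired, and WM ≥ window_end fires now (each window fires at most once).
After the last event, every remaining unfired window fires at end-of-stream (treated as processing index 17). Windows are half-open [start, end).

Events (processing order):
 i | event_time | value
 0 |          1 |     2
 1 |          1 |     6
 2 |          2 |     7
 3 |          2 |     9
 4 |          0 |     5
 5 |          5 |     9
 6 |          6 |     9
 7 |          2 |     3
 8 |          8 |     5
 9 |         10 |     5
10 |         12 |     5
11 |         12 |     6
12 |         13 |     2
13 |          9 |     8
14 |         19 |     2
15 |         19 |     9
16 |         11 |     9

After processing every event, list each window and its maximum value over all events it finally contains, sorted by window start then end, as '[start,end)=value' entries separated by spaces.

i=0 t=1 v=2: → [1,5); WM=−∞
i=1 t=1 v=6: → [1,5); WM=0
i=2 t=2 v=7: → [1,6); WM=0
i=3 t=2 v=9: → [1,6); WM=1
i=4 t=0 v=5: → [0,6); WM=1
i=5 t=5 v=9: → [0,9); WM=4
i=6 t=6 v=9: → [0,10); WM=4
i=7 t=2 v=3: → [0,10); WM=5
i=8 t=8 v=5: → [0,12); WM=5
i=9 t=10 v=5: → [0,14); WM=9
i=10 t=12 v=5: → [0,16); WM=9
i=11 t=12 v=6: → [0,16); WM=11
i=12 t=13 v=2: → [0,17); WM=11
i=13 t=9 v=8: → [0,17); WM=12
i=14 t=19 v=2: → [19,23); WM=12
i=15 t=19 v=9: → [19,23); WM=18
i=16 t=11 v=9: DROP (t<18-3); WM=18

[0,17)=9 [19,23)=9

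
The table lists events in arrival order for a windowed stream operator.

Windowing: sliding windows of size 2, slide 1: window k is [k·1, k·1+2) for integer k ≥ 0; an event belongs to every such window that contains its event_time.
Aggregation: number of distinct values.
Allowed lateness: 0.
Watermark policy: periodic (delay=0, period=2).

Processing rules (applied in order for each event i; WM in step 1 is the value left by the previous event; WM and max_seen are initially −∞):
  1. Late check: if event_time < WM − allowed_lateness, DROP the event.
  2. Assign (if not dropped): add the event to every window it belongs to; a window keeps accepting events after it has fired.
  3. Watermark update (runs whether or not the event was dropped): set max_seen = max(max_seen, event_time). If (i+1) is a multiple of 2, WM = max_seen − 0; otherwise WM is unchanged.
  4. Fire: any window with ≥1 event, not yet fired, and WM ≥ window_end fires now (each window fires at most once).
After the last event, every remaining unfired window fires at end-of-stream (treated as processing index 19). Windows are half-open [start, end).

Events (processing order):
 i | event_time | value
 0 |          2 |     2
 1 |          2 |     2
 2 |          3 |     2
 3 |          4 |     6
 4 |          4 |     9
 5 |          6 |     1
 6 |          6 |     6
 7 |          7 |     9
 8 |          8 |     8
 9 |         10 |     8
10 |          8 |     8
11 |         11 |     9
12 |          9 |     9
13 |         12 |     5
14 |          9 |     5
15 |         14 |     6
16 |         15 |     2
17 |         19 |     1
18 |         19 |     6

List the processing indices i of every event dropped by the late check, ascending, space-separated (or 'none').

10 12 14

i=0 t=2 v=2: → [2,4),[1,3); WM=−∞
i=1 t=2 v=2: → [2,4),[1,3); WM=2
i=2 t=3 v=2: → [3,5),[2,4); WM=2
i=3 t=4 v=6: → [4,6),[3,5); WM=4; [1,3) fires=1 [2,4) fires=1
i=4 t=4 v=9: → [4,6),[3,5); WM=4
i=5 t=6 v=1: → [6,8),[5,7); WM=6; [3,5) fires=3 [4,6) fires=2
i=6 t=6 v=6: → [6,8),[5,7); WM=6
i=7 t=7 v=9: → [7,9),[6,8); WM=7; [5,7) fires=2
i=8 t=8 v=8: → [8,10),[7,9); WM=7
i=9 t=10 v=8: → [10,12),[9,11); WM=10; [6,8) fires=3 [7,9) fires=2 [8,10) fires=1
i=10 t=8 v=8: DROP (t<10-0); WM=10
i=11 t=11 v=9: → [11,13),[10,12); WM=11; [9,11) fires=1
i=12 t=9 v=9: DROP (t<11-0); WM=11
i=13 t=12 v=5: → [12,14),[11,13); WM=12; [10,12) fires=2
i=14 t=9 v=5: DROP (t<12-0); WM=12
i=15 t=14 v=6: → [14,16),[13,15); WM=14; [11,13) fires=2 [12,14) fires=1
i=16 t=15 v=2: → [15,17),[14,16); WM=14
i=17 t=19 v=1: → [19,21),[18,20); WM=19; [13,15) fires=1 [14,16) fires=2 [15,17) fires=1
i=18 t=19 v=6: → [19,21),[18,20); WM=19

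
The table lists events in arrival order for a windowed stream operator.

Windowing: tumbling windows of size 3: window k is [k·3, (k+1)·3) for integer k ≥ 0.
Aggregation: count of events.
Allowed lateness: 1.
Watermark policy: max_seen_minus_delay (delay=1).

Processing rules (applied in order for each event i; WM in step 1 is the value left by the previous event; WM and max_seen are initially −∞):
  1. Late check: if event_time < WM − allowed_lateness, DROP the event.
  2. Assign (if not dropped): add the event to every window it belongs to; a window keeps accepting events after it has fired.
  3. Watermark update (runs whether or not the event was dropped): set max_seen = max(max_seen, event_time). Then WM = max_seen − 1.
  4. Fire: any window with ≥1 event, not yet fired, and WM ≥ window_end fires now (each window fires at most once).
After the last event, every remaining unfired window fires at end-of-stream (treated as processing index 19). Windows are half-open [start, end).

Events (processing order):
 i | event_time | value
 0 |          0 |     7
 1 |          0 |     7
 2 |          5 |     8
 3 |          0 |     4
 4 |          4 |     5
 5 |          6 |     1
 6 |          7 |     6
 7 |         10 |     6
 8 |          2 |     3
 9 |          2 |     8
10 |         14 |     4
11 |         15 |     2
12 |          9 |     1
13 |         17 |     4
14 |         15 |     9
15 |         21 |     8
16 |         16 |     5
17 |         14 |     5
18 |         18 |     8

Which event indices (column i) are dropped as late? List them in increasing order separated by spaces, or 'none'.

3 8 9 12 16 17 18

i=0 t=0 v=7: → [0,3); WM=-1
i=1 t=0 v=7: → [0,3); WM=-1
i=2 t=5 v=8: → [3,6); WM=4; [0,3) fires=2
i=3 t=0 v=4: DROP (t<4-1); WM=4
i=4 t=4 v=5: → [3,6); WM=4
i=5 t=6 v=1: → [6,9); WM=5
i=6 t=7 v=6: → [6,9); WM=6; [3,6) fires=2
i=7 t=10 v=6: → [9,12); WM=9; [6,9) fires=2
i=8 t=2 v=3: DROP (t<9-1); WM=9
i=9 t=2 v=8: DROP (t<9-1); WM=9
i=10 t=14 v=4: → [12,15); WM=13; [9,12) fires=1
i=11 t=15 v=2: → [15,18); WM=14
i=12 t=9 v=1: DROP (t<14-1); WM=14
i=13 t=17 v=4: → [15,18); WM=16; [12,15) fires=1
i=14 t=15 v=9: → [15,18); WM=16
i=15 t=21 v=8: → [21,24); WM=20; [15,18) fires=3
i=16 t=16 v=5: DROP (t<20-1); WM=20
i=17 t=14 v=5: DROP (t<20-1); WM=20
i=18 t=18 v=8: DROP (t<20-1); WM=20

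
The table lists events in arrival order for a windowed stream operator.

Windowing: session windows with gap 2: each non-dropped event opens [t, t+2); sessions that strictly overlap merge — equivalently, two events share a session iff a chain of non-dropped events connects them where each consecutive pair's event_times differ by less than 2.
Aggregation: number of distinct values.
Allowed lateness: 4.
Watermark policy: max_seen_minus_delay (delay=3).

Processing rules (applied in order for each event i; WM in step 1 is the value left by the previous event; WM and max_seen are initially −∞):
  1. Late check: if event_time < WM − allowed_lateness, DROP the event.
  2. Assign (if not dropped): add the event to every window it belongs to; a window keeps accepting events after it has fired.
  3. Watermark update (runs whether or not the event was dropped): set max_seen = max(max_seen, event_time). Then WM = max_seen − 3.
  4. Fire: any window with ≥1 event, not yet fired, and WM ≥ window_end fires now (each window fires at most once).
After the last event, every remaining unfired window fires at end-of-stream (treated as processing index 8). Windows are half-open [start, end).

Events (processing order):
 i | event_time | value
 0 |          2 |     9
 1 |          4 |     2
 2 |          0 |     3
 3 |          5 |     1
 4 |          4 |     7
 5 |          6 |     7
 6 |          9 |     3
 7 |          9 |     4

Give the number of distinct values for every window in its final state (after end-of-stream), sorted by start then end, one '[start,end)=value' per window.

i=0 t=2 v=9: → [2,4); WM=-1
i=1 t=4 v=2: → [4,6); WM=1
i=2 t=0 v=3: → [0,2); WM=1
i=3 t=5 v=1: → [4,7); WM=2
i=4 t=4 v=7: → [4,7); WM=2
i=5 t=6 v=7: → [4,8); WM=3
i=6 t=9 v=3: → [9,11); WM=6
i=7 t=9 v=4: → [9,11); WM=6

[0,2)=1 [2,4)=1 [4,8)=3 [9,11)=2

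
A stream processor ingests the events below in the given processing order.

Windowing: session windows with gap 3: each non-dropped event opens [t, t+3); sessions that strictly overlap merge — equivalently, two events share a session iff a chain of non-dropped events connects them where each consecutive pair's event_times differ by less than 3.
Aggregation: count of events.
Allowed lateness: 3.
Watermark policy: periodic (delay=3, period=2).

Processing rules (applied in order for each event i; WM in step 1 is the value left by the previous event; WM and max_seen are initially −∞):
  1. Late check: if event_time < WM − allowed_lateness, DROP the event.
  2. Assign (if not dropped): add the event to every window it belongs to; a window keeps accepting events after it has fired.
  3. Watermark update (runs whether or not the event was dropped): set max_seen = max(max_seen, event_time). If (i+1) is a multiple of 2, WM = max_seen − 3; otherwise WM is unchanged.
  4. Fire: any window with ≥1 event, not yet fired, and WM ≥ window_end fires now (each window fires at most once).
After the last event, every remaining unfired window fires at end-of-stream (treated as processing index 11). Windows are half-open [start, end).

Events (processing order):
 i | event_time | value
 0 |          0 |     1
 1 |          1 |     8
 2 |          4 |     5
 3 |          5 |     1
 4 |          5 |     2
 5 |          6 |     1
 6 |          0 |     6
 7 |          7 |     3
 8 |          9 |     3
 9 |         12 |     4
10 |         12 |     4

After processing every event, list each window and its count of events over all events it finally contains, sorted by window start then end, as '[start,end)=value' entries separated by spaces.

i=0 t=0 v=1: → [0,3); WM=−∞
i=1 t=1 v=8: → [0,4); WM=-2
i=2 t=4 v=5: → [4,7); WM=-2
i=3 t=5 v=1: → [4,8); WM=2
i=4 t=5 v=2: → [4,8); WM=2
i=5 t=6 v=1: → [4,9); WM=3
i=6 t=0 v=6: → [0,4); WM=3
i=7 t=7 v=3: → [4,10); WM=4
i=8 t=9 v=3: → [4,12); WM=4
i=9 t=12 v=4: → [12,15); WM=9
i=10 t=12 v=4: → [12,15); WM=9

[0,4)=3 [4,12)=6 [12,15)=2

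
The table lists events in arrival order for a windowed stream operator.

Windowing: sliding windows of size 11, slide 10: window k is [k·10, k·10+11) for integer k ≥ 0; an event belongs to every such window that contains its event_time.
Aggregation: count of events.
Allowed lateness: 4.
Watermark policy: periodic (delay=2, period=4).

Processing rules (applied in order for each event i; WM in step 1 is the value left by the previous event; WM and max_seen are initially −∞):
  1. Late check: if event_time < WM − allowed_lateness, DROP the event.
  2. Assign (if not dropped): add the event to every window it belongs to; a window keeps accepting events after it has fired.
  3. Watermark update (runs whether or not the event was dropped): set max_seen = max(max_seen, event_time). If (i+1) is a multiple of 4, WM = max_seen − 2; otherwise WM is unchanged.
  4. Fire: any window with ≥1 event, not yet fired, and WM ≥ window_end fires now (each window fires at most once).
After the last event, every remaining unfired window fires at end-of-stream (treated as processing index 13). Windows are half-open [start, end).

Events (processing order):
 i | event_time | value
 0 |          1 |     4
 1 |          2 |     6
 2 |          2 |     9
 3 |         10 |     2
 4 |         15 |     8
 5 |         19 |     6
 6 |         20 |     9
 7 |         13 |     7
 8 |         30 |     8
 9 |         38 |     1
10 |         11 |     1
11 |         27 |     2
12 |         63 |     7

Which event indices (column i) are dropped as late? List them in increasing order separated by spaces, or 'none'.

i=0 t=1 v=4: → [0,11); WM=−∞
i=1 t=2 v=6: → [0,11); WM=−∞
i=2 t=2 v=9: → [0,11); WM=−∞
i=3 t=10 v=2: → [10,21),[0,11); WM=8
i=4 t=15 v=8: → [10,21); WM=8
i=5 t=19 v=6: → [10,21); WM=8
i=6 t=20 v=9: → [20,31),[10,21); WM=8
i=7 t=13 v=7: → [10,21); WM=18; [0,11) fires=4
i=8 t=30 v=8: → [30,41),[20,31); WM=18
i=9 t=38 v=1: → [30,41); WM=18
i=10 t=11 v=1: DROP (t<18-4); WM=18
i=11 t=27 v=2: → [20,31); WM=36; [10,21) fires=5 [20,31) fires=3
i=12 t=63 v=7: → [60,71); WM=36

10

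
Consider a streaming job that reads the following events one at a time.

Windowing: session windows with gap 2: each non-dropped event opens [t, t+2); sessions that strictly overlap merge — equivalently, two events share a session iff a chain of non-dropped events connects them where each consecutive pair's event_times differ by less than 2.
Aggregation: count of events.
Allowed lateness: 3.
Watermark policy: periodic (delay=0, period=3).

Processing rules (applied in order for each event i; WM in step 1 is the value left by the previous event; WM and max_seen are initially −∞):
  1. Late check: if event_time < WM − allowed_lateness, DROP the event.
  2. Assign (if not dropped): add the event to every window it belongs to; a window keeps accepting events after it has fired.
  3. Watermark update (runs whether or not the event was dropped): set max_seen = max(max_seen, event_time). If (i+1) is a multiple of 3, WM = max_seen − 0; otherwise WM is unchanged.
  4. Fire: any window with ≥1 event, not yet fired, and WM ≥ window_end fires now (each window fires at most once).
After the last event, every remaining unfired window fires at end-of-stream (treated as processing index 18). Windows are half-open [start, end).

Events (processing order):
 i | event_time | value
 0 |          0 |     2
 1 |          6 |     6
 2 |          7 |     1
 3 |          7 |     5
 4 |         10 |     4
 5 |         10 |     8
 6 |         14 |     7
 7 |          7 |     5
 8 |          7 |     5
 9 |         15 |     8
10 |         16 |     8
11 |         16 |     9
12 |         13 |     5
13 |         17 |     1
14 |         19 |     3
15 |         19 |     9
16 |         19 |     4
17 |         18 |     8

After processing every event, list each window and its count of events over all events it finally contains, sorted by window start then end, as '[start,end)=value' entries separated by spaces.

[0,2)=1 [6,9)=5 [10,12)=2 [13,21)=10

i=0 t=0 v=2: → [0,2); WM=−∞
i=1 t=6 v=6: → [6,8); WM=−∞
i=2 t=7 v=1: → [6,9); WM=7
i=3 t=7 v=5: → [6,9); WM=7
i=4 t=10 v=4: → [10,12); WM=7
i=5 t=10 v=8: → [10,12); WM=10
i=6 t=14 v=7: → [14,16); WM=10
i=7 t=7 v=5: → [6,9); WM=10
i=8 t=7 v=5: → [6,9); WM=14
i=9 t=15 v=8: → [14,17); WM=14
i=10 t=16 v=8: → [14,18); WM=14
i=11 t=16 v=9: → [14,18); WM=16
i=12 t=13 v=5: → [13,18); WM=16
i=13 t=17 v=1: → [13,19); WM=16
i=14 t=19 v=3: → [19,21); WM=19
i=15 t=19 v=9: → [19,21); WM=19
i=16 t=19 v=4: → [19,21); WM=19
i=17 t=18 v=8: → [13,21); WM=19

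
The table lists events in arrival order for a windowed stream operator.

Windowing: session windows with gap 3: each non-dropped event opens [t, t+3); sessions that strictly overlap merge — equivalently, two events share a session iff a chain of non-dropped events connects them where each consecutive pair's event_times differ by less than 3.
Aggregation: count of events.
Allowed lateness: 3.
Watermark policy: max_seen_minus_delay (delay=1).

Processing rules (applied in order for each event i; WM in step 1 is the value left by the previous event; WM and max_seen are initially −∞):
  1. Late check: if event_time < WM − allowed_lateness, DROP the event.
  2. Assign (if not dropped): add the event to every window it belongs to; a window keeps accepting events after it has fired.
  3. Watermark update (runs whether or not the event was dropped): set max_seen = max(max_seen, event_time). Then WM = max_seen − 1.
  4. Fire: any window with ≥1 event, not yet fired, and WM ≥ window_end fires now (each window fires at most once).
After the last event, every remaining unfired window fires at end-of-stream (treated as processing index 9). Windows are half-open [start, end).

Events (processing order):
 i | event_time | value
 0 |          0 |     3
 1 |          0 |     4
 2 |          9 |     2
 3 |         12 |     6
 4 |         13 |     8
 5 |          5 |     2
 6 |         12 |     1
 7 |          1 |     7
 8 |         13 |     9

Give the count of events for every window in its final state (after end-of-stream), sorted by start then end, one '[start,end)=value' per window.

i=0 t=0 v=3: → [0,3); WM=-1
i=1 t=0 v=4: → [0,3); WM=-1
i=2 t=9 v=2: → [9,12); WM=8
i=3 t=12 v=6: → [12,15); WM=11
i=4 t=13 v=8: → [12,16); WM=12
i=5 t=5 v=2: DROP (t<12-3); WM=12
i=6 t=12 v=1: → [12,16); WM=12
i=7 t=1 v=7: DROP (t<12-3); WM=12
i=8 t=13 v=9: → [12,16); WM=12

[0,3)=2 [9,12)=1 [12,16)=4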